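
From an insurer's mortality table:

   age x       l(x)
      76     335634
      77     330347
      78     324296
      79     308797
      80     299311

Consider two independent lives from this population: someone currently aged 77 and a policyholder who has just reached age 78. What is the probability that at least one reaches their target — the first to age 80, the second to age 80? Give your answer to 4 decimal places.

0.9928

p₁ = l(80)/l(77) = 299311/330347 = 0.906050; p₂ = l(80)/l(78) = 299311/324296 = 0.922956.
P(at least one) = 1 − (1−p₁)(1−p₂) = 1 − 0.093950 × 0.077044 = 0.992762.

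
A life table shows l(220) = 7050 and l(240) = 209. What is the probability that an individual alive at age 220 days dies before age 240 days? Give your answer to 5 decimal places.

0.97035

P(die before 240 | alive at 220) = 1 − l(240)/l(220) = 1 − 209/7050 = (6841)/7050 = 0.970355.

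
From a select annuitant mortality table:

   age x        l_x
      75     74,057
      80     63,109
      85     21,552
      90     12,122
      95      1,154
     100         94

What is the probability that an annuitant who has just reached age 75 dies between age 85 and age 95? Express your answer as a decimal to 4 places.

0.2754

This is the probability of reaching 85 but not 95, conditional on being alive at 75: (l_85 − l_95) / l_75.
= (21,552 − 1,154) / 74,057 = 20,398 / 74,057 = 0.275436.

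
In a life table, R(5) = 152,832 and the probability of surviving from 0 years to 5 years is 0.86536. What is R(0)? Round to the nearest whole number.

176611

R(0) = R(5) / p = 152,832 / 0.86536 = 176611.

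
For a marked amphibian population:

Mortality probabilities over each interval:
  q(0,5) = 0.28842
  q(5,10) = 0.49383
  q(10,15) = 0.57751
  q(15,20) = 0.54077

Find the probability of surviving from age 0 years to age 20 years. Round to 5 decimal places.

Survival from 0 to 20 is the product of surviving each interval: (1 − 0.28842) × (1 − 0.49383) × (1 − 0.57751) × (1 − 0.54077).
= 0.71158 × 0.50617 × 0.42249 × 0.45923 = 0.069882.

0.06988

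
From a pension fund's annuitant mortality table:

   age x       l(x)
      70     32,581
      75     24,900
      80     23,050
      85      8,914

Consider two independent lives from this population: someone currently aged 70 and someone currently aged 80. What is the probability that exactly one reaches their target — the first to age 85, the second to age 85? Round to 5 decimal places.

p₁ = l(85)/l(70) = 8,914/32,581 = 0.273595; p₂ = l(85)/l(80) = 8,914/23,050 = 0.386725.
P(exactly one) = p₁(1−p₂) + (1−p₁)p₂ = 0.167789 + 0.280919 = 0.448708.

0.44871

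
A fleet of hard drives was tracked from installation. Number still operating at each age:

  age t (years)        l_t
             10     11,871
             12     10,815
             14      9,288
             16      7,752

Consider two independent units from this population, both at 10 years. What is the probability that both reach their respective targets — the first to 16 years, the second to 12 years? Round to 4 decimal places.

0.5949

p₁ = l_16/l_10 = 7,752/11,871 = 0.653020; p₂ = l_12/l_10 = 10,815/11,871 = 0.911044.
P(both) = p₁ × p₂ = 0.653020 × 0.911044 = 0.594930.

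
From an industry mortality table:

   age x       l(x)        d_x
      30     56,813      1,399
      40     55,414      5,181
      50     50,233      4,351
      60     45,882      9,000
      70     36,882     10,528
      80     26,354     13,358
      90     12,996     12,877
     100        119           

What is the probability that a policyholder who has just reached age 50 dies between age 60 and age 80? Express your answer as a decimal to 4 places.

0.3887

This is the probability of reaching 60 but not 80, conditional on being alive at 50: (l(60) − l(80)) / l(50).
= (45,882 − 26,354) / 50,233 = 19,528 / 50,233 = 0.388748.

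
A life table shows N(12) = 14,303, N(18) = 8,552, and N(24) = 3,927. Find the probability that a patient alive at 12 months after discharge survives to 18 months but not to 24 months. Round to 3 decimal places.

0.323

This is the probability of reaching 18 but not 24, conditional on being alive at 12: (N(18) − N(24)) / N(12).
= (8,552 − 3,927) / 14,303 = 4,625 / 14,303 = 0.323359.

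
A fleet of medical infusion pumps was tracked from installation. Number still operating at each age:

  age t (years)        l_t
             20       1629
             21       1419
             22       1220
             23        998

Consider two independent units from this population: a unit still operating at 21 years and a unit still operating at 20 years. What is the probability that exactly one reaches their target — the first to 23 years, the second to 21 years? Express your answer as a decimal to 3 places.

0.349

p₁ = l_23/l_21 = 998/1419 = 0.703312; p₂ = l_21/l_20 = 1419/1629 = 0.871087.
P(exactly one) = p₁(1−p₂) + (1−p₁)p₂ = 0.090666 + 0.258441 = 0.349107.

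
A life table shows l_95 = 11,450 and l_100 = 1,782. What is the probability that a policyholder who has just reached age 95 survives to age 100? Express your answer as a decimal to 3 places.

We want 5p95 = l_100/l_95.
The conditional survival probability is l_100/l_95 = 1,782/11,450 = 0.155633.

0.156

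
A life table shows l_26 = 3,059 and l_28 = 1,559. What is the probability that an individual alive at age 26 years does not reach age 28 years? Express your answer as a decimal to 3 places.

0.490

P(die before 28 | alive at 26) = 1 − l_28/l_26 = 1 − 1,559/3,059 = (1,500)/3,059 = 0.490356.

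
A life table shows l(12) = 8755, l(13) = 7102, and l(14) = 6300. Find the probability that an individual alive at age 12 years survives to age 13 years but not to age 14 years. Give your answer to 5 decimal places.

0.09160

This is the probability of reaching 13 but not 14, conditional on being alive at 12: (l(13) − l(14)) / l(12).
= (7102 − 6300) / 8755 = 802 / 8755 = 0.091605.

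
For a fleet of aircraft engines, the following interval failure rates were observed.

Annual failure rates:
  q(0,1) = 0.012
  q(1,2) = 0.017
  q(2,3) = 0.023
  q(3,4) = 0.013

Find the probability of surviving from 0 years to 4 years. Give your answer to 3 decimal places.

0.937

P(survive 0→4) = (1 − 0.012) × (1 − 0.017) × (1 − 0.023) × (1 − 0.013).
= 0.988 × 0.983 × 0.977 × 0.987 = 0.936531.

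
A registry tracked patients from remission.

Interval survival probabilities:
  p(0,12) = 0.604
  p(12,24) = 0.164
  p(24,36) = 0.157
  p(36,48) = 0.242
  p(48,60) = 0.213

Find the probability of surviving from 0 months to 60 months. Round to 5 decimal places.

0.00080

The overall survival probability is 0.604 × 0.164 × 0.157 × 0.242 × 0.213.
= 0.000802.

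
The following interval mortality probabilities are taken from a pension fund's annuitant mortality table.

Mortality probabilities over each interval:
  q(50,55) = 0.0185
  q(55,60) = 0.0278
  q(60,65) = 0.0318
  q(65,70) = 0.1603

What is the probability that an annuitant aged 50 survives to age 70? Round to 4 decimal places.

Chaining the interval survival probabilities: (1 − 0.0185) × (1 − 0.0278) × (1 − 0.0318) × (1 − 0.1603).
= 0.9815 × 0.9722 × 0.9682 × 0.8397 = 0.775774.

0.7758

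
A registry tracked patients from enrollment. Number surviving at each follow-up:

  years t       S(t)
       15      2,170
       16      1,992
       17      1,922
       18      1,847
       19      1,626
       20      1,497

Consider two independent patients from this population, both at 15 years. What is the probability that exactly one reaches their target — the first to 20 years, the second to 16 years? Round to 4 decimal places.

0.3413

p₁ = S(20)/S(15) = 1,497/2,170 = 0.689862; p₂ = S(16)/S(15) = 1,992/2,170 = 0.917972.
P(exactly one) = p₁(1−p₂) + (1−p₁)p₂ = 0.056588 + 0.284698 = 0.341286.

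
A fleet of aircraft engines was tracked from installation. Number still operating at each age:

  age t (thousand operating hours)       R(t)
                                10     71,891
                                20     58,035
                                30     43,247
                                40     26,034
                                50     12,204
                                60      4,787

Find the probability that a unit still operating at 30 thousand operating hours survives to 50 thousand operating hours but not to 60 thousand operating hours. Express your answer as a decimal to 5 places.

This is the probability of reaching 50 but not 60, conditional on being operational at 30: (R(50) − R(60)) / R(30).
= (12,204 − 4,787) / 43,247 = 7,417 / 43,247 = 0.171503.

0.17150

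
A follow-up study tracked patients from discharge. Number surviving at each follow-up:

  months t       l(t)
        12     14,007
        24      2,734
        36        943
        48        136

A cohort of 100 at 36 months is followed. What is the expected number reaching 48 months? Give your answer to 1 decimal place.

The relevant probability is 136/943 = 0.144221.
Expected number = 100 × 0.144221 = 14.4.

14.4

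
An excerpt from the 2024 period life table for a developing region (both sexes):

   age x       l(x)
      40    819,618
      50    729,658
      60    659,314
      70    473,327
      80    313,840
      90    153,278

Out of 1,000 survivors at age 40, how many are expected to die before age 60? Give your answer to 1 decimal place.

195.6

The relevant probability is 1 − 659,314/819,618 = 0.195584.
Expected number = 1,000 × 0.195584 = 195.6.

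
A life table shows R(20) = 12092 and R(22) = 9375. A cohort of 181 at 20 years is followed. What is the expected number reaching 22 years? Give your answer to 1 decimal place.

140.3

The relevant probability is 9375/12092 = 0.775306.
Expected number = 181 × 0.775306 = 140.3.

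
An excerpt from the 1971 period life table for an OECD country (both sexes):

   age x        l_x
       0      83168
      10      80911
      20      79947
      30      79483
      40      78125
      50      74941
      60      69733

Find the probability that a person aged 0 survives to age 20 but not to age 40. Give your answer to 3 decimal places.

We want 20|20q0 = (l_20 − l_40)/l_0.
This is the probability of reaching 20 but not 40, conditional on being alive at 0: (l_20 − l_40) / l_0.
= (79947 − 78125) / 83168 = 1822 / 83168 = 0.021907.

0.022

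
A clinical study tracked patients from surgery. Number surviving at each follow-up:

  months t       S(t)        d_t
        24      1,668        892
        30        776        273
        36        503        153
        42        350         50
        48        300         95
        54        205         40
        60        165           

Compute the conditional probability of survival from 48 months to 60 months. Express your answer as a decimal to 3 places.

0.550

The conditional survival probability is S(60)/S(48) = 165/300 = 0.550000.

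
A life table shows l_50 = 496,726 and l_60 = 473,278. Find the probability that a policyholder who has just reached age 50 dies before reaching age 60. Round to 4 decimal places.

0.0472

P(die before 60 | alive at 50) = 1 − l_60/l_50 = 1 − 473,278/496,726 = (23,448)/496,726 = 0.047205.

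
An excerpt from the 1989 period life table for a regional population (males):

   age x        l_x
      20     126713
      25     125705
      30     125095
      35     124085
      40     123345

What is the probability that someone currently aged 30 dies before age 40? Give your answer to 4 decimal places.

P(die before 40 | alive at 30) = 1 − l_40/l_30 = 1 − 123345/125095 = (1750)/125095 = 0.013989.

0.0140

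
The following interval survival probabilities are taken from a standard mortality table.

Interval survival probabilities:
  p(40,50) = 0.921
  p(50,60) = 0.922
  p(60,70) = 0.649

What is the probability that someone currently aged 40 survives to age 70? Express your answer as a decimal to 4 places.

P(survive 40→70) = 0.921 × 0.922 × 0.649.
= 0.551106.

0.5511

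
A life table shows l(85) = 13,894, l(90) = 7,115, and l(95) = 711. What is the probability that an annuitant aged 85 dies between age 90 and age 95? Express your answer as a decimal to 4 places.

This is the probability of reaching 90 but not 95, conditional on being alive at 85: (l(90) − l(95)) / l(85).
= (7,115 − 711) / 13,894 = 6,404 / 13,894 = 0.460918.

0.4609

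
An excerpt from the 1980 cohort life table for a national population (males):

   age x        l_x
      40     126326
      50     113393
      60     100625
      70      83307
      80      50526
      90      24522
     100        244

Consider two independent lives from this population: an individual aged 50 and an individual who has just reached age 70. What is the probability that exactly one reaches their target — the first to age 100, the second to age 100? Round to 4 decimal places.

p₁ = l_100/l_50 = 244/113393 = 0.002152; p₂ = l_100/l_70 = 244/83307 = 0.002929.
P(exactly one) = p₁(1−p₂) + (1−p₁)p₂ = 0.002146 + 0.002923 = 0.005068.

0.0051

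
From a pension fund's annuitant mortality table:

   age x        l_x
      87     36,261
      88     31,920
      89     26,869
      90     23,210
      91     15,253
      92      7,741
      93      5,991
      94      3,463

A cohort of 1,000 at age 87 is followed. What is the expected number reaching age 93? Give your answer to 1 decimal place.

165.2

The relevant probability is 5,991/36,261 = 0.165219.
Expected number = 1,000 × 0.165219 = 165.2.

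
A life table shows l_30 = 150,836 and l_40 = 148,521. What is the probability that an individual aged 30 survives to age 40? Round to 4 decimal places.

We want 10p30 = l_40/l_30.
The conditional survival probability is l_40/l_30 = 148,521/150,836 = 0.984652.

0.9847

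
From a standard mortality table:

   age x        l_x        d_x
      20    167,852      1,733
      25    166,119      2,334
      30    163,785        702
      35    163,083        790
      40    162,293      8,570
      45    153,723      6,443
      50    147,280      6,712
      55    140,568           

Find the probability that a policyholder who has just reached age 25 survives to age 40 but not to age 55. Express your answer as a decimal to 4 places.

0.1308

We want 15|15q25 = (l_40 − l_55)/l_25.
This is the probability of reaching 40 but not 55, conditional on being alive at 25: (l_40 − l_55) / l_25.
= (162,293 − 140,568) / 166,119 = 21,725 / 166,119 = 0.130780.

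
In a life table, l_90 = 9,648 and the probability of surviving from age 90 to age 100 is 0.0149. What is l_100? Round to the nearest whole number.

144

l_100 = l_90 × p = 9,648 × 0.0149 = 144.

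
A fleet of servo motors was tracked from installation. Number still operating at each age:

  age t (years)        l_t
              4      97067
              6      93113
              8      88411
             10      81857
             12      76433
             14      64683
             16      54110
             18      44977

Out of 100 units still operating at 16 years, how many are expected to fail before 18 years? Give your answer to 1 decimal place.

The relevant probability is 1 − 44977/54110 = 0.168786.
Expected number = 100 × 0.168786 = 16.9.

16.9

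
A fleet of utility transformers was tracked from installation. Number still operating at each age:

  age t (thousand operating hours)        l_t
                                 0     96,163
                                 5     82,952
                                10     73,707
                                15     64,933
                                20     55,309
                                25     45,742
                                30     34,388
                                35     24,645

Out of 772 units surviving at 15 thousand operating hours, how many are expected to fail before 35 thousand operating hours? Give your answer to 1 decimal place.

479.0

The relevant probability is 1 − 24,645/64,933 = 0.620455.
Expected number = 772 × 0.620455 = 479.0.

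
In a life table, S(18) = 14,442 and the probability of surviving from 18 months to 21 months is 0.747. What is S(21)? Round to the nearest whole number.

10788

S(21) = S(18) × p = 14,442 × 0.747 = 10788.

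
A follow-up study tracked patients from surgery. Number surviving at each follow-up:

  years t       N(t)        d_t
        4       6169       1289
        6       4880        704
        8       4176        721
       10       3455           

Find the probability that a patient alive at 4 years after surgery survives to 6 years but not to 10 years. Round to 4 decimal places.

0.2310

This is the probability of reaching 6 but not 10, conditional on being alive at 4: (N(6) − N(10)) / N(4).
= (4880 − 3455) / 6169 = 1425 / 6169 = 0.230994.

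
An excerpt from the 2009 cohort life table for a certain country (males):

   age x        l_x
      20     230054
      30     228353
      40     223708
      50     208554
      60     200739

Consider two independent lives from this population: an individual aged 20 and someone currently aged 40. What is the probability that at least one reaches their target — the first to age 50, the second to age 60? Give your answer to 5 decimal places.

p₁ = l_50/l_20 = 208554/230054 = 0.906544; p₂ = l_60/l_40 = 200739/223708 = 0.897326.
P(at least one) = 1 − (1−p₁)(1−p₂) = 1 − 0.093456 × 0.102674 = 0.990404.

0.99040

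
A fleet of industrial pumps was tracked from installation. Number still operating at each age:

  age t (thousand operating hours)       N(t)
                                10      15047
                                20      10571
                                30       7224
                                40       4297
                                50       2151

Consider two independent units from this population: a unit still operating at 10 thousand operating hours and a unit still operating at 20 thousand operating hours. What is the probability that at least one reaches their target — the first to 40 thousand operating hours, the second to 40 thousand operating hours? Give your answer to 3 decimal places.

0.576

p₁ = N(40)/N(10) = 4297/15047 = 0.285572; p₂ = N(40)/N(20) = 4297/10571 = 0.406489.
P(at least one) = 1 − (1−p₁)(1−p₂) = 1 − 0.714428 × 0.593511 = 0.575979.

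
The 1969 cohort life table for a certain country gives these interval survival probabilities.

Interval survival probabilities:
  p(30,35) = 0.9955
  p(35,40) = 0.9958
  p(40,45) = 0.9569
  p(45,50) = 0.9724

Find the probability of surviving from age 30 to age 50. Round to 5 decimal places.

Chaining the interval survival probabilities: 0.9955 × 0.9958 × 0.9569 × 0.9724.
= 0.922412.

0.92241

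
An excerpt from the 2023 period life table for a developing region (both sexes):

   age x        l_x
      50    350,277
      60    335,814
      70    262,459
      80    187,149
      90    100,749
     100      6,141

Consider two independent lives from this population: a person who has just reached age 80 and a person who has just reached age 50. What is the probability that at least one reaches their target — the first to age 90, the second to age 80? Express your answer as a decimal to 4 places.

p₁ = l_90/l_80 = 100,749/187,149 = 0.538336; p₂ = l_80/l_50 = 187,149/350,277 = 0.534289.
P(at least one) = 1 − (1−p₁)(1−p₂) = 1 − 0.461664 × 0.465711 = 0.784998.

0.7850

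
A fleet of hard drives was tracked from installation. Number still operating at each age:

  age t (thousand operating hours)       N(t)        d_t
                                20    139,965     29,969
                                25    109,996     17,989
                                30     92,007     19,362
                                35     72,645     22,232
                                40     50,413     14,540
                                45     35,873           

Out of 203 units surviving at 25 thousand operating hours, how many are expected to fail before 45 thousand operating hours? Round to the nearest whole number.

137

The relevant probability is 1 − 35,873/109,996 = 0.673870.
Expected number = 203 × 0.673870 = 137.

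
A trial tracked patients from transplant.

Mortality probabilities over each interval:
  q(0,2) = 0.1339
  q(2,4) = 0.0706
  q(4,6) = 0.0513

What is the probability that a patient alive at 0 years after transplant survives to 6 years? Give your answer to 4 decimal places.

0.7637

The overall survival probability is (1 − 0.1339) × (1 − 0.0706) × (1 − 0.0513).
= 0.8661 × 0.9294 × 0.9487 = 0.763659.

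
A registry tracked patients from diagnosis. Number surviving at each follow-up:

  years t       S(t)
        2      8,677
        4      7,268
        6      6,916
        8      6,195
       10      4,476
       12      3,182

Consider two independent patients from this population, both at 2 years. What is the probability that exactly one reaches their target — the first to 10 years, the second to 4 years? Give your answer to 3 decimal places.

p₁ = S(10)/S(2) = 4,476/8,677 = 0.515846; p₂ = S(4)/S(2) = 7,268/8,677 = 0.837617.
P(exactly one) = p₁(1−p₂) + (1−p₁)p₂ = 0.083765 + 0.405536 = 0.489300.

0.489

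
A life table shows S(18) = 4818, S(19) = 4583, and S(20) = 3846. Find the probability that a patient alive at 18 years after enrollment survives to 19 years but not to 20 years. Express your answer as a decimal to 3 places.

This is the probability of reaching 19 but not 20, conditional on being alive at 18: (S(19) − S(20)) / S(18).
= (4583 − 3846) / 4818 = 737 / 4818 = 0.152968.

0.153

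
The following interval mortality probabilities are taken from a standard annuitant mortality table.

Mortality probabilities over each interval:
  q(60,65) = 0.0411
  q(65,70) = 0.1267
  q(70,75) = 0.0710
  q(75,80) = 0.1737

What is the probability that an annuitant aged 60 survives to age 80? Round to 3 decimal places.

0.643

P(survive 60→80) = (1 − 0.0411) × (1 − 0.1267) × (1 − 0.0710) × (1 − 0.1737).
= 0.9589 × 0.8733 × 0.9290 × 0.8263 = 0.642821.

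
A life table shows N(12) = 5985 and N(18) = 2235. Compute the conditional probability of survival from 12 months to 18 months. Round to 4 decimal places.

0.3734

The conditional survival probability is N(18)/N(12) = 2235/5985 = 0.373434.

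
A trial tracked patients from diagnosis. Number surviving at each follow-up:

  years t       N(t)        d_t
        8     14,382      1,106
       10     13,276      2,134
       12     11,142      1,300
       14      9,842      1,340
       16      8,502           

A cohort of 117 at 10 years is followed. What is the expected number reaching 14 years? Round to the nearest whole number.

The relevant probability is 9,842/13,276 = 0.741338.
Expected number = 117 × 0.741338 = 87.

87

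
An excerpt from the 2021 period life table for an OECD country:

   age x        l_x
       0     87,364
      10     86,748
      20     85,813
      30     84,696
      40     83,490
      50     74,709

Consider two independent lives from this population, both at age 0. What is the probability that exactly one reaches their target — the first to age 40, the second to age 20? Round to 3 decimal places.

0.061

p₁ = l_40/l_0 = 83,490/87,364 = 0.955657; p₂ = l_20/l_0 = 85,813/87,364 = 0.982247.
P(exactly one) = p₁(1−p₂) + (1−p₁)p₂ = 0.016966 + 0.043556 = 0.060522.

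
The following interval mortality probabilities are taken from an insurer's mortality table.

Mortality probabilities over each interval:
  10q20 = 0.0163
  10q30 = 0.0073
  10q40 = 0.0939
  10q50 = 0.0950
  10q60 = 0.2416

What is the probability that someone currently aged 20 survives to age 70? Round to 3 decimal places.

50p20 = (1 − 0.0163) × (1 − 0.0073) × (1 − 0.0939) × (1 − 0.0950) × (1 − 0.2416).
= 0.9837 × 0.9927 × 0.9061 × 0.9050 × 0.7584 = 0.607301.

0.607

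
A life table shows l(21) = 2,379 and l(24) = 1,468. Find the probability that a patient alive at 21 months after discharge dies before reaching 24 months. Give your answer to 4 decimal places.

0.3829

P(die before 24 | alive at 21) = 1 − l(24)/l(21) = 1 − 1,468/2,379 = (911)/2,379 = 0.382934.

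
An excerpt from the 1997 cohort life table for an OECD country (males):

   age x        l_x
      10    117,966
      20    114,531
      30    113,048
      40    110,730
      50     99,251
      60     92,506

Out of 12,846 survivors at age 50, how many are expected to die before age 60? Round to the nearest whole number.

873

The relevant probability is 1 − 92,506/99,251 = 0.067959.
Expected number = 12,846 × 0.067959 = 873.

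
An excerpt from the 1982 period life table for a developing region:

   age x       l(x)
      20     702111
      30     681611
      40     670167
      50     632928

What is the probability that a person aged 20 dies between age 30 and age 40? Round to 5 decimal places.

This is the probability of reaching 30 but not 40, conditional on being alive at 20: (l(30) − l(40)) / l(20).
= (681611 − 670167) / 702111 = 11444 / 702111 = 0.016299.

0.01630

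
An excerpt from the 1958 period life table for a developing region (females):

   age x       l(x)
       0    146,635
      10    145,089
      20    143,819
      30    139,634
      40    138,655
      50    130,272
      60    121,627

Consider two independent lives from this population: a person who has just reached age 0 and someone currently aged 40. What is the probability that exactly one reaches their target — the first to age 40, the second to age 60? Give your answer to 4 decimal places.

p₁ = l(40)/l(0) = 138,655/146,635 = 0.945579; p₂ = l(60)/l(40) = 121,627/138,655 = 0.877192.
P(exactly one) = p₁(1−p₂) + (1−p₁)p₂ = 0.116125 + 0.047738 = 0.163862.

0.1639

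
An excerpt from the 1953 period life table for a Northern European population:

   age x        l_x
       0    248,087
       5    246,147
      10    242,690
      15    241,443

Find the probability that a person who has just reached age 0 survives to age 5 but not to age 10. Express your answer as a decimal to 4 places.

0.0139

We want 5|5q0 = (l_5 − l_10)/l_0.
This is the probability of reaching 5 but not 10, conditional on being alive at 0: (l_5 − l_10) / l_0.
= (246,147 − 242,690) / 248,087 = 3,457 / 248,087 = 0.013935.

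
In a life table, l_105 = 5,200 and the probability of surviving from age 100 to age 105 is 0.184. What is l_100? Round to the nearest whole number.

28261

l_100 = l_105 / p = 5,200 / 0.184 = 28261.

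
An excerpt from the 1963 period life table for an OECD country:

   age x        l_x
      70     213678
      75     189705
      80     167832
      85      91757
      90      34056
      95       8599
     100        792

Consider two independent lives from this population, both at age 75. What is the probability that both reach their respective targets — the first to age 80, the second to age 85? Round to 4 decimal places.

p₁ = l_80/l_75 = 167832/189705 = 0.884700; p₂ = l_85/l_75 = 91757/189705 = 0.483683.
P(both) = p₁ × p₂ = 0.884700 × 0.483683 = 0.427914.

0.4279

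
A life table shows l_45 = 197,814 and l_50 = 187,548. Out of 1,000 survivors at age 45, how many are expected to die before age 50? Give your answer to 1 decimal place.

51.9

The relevant probability is 1 − 187,548/197,814 = 0.051897.
Expected number = 1,000 × 0.051897 = 51.9.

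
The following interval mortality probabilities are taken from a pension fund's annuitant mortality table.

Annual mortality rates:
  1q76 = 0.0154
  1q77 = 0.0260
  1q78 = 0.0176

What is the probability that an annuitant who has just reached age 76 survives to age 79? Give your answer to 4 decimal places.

0.9421

The overall survival probability is (1 − 0.0154) × (1 − 0.0260) × (1 − 0.0176).
= 0.9846 × 0.9740 × 0.9824 = 0.942122.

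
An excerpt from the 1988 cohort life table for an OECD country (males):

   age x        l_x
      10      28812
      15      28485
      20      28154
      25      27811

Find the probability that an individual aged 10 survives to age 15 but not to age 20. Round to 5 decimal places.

0.01149

We want 5|5q10 = (l_15 − l_20)/l_10.
This is the probability of reaching 15 but not 20, conditional on being alive at 10: (l_15 − l_20) / l_10.
= (28485 − 28154) / 28812 = 331 / 28812 = 0.011488.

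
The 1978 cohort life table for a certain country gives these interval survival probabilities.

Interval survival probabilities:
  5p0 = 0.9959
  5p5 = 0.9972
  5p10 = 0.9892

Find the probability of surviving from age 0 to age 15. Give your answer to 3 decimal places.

0.982

Chaining the interval survival probabilities: 0.9959 × 0.9972 × 0.9892.
= 0.982386.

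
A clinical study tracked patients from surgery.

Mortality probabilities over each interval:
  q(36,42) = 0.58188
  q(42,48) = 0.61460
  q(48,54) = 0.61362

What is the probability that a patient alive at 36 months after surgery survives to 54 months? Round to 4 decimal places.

0.0623

Chaining the interval survival probabilities: (1 − 0.58188) × (1 − 0.61460) × (1 − 0.61362).
= 0.41812 × 0.38540 × 0.38638 = 0.062263.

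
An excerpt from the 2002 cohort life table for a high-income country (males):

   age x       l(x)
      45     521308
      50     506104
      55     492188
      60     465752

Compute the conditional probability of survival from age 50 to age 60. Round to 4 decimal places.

0.9203

The conditional survival probability is l(60)/l(50) = 465752/506104 = 0.920269.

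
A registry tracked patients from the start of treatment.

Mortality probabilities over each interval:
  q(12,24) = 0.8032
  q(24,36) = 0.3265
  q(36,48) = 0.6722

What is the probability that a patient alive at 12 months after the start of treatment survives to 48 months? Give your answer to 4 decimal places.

0.0434

Chaining the interval survival probabilities: (1 − 0.8032) × (1 − 0.3265) × (1 − 0.6722).
= 0.1968 × 0.6735 × 0.3278 = 0.043448.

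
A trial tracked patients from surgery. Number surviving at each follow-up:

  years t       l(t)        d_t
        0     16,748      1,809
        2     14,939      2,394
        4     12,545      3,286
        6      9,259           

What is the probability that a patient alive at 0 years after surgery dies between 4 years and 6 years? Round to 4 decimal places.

This is the probability of reaching 4 but not 6, conditional on being alive at 0: (l(4) − l(6)) / l(0).
= (12,545 − 9,259) / 16,748 = 3,286 / 16,748 = 0.196203.

0.1962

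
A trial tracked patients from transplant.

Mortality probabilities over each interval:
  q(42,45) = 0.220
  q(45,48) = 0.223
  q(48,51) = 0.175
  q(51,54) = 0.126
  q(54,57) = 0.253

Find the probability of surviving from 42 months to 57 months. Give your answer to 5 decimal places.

P(survive 42→57) = (1 − 0.220) × (1 − 0.223) × (1 − 0.175) × (1 − 0.126) × (1 − 0.253).
= 0.780 × 0.777 × 0.825 × 0.874 × 0.747 = 0.326439.

0.32644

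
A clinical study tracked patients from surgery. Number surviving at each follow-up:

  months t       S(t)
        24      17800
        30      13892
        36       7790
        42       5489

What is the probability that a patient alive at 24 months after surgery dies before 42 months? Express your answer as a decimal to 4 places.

P(die before 42 | alive at 24) = 1 − S(42)/S(24) = 1 − 5489/17800 = (12311)/17800 = 0.691629.

0.6916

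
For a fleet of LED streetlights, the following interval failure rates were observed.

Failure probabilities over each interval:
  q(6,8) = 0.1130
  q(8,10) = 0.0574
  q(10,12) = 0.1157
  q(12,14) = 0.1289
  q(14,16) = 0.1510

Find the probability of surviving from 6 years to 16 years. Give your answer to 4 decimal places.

0.5468

The overall survival probability is (1 − 0.1130) × (1 − 0.0574) × (1 − 0.1157) × (1 − 0.1289) × (1 − 0.1510).
= 0.8870 × 0.9426 × 0.8843 × 0.8711 × 0.8490 = 0.546797.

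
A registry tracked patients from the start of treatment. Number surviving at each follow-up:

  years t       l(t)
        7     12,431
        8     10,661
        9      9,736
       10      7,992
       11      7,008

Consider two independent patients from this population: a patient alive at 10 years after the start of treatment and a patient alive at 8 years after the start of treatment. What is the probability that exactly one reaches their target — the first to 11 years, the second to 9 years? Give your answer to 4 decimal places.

p₁ = l(11)/l(10) = 7,008/7,992 = 0.876877; p₂ = l(9)/l(8) = 9,736/10,661 = 0.913235.
P(exactly one) = p₁(1−p₂) + (1−p₁)p₂ = 0.076082 + 0.112440 = 0.188522.

0.1885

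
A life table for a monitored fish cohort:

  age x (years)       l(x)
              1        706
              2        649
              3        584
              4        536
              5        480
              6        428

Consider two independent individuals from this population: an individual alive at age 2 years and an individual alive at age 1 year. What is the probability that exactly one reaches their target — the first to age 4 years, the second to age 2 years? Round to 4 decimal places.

0.2267

p₁ = l(4)/l(2) = 536/649 = 0.825886; p₂ = l(2)/l(1) = 649/706 = 0.919263.
P(exactly one) = p₁(1−p₂) + (1−p₁)p₂ = 0.066680 + 0.160057 = 0.226736.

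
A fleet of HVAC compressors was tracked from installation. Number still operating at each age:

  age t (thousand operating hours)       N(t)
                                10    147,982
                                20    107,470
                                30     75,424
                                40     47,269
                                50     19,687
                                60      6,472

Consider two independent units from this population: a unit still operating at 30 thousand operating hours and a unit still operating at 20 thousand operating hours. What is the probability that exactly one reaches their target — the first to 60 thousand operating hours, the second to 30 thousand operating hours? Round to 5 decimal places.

p₁ = N(60)/N(30) = 6,472/75,424 = 0.085808; p₂ = N(30)/N(20) = 75,424/107,470 = 0.701814.
P(exactly one) = p₁(1−p₂) + (1−p₁)p₂ = 0.025587 + 0.641593 = 0.667179.

0.66718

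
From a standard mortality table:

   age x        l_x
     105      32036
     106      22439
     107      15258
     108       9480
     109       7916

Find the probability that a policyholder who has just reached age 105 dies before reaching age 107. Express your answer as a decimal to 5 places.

P(die before 107 | alive at 105) = 1 − l_107/l_105 = 1 − 15258/32036 = (16778)/32036 = 0.523723.

0.52372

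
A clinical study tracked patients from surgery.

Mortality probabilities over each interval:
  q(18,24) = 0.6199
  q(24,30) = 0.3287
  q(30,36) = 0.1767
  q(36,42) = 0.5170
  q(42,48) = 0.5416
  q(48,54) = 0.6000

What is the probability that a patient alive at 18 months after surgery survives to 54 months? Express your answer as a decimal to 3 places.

0.019

P(survive 18→54) = (1 − 0.6199) × (1 − 0.3287) × (1 − 0.1767) × (1 − 0.5170) × (1 − 0.5416) × (1 − 0.6000).
= 0.3801 × 0.6713 × 0.8233 × 0.4830 × 0.4584 × 0.4000 = 0.018605.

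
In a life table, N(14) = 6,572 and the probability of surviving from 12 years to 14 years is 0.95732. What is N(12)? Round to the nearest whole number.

6865

N(12) = N(14) / p = 6,572 / 0.95732 = 6865.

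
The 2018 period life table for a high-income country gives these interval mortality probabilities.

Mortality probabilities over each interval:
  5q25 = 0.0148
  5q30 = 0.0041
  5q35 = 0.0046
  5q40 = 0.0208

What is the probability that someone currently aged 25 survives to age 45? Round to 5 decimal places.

0.95633

The overall survival probability is (1 − 0.0148) × (1 − 0.0041) × (1 − 0.0046) × (1 − 0.0208).
= 0.9852 × 0.9959 × 0.9954 × 0.9792 = 0.956333.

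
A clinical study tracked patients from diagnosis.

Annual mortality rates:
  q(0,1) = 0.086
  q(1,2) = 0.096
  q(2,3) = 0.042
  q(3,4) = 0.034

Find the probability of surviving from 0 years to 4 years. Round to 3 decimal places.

The overall survival probability is (1 − 0.086) × (1 − 0.096) × (1 − 0.042) × (1 − 0.034).
= 0.914 × 0.904 × 0.958 × 0.966 = 0.764640.

0.765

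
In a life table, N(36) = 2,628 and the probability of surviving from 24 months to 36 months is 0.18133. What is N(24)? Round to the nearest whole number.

N(24) = N(36) / p = 2,628 / 0.18133 = 14493.

14493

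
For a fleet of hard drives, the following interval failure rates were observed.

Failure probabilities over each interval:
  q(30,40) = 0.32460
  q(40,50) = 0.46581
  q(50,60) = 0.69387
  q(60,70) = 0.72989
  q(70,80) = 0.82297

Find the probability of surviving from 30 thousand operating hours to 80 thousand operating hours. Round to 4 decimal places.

Chaining the interval survival probabilities: (1 − 0.32460) × (1 − 0.46581) × (1 − 0.69387) × (1 − 0.72989) × (1 − 0.82297).
= 0.67540 × 0.53419 × 0.30613 × 0.27011 × 0.17703 = 0.005281.

0.0053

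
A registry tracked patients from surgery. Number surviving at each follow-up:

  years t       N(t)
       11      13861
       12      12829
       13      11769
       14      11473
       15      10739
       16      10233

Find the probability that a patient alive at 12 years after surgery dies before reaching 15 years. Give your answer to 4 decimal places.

P(die before 15 | alive at 12) = 1 − N(15)/N(12) = 1 − 10739/12829 = (2090)/12829 = 0.162912.

0.1629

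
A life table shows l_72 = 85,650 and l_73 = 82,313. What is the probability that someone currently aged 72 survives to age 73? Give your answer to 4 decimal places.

The conditional survival probability is l_73/l_72 = 82,313/85,650 = 0.961039.

0.9610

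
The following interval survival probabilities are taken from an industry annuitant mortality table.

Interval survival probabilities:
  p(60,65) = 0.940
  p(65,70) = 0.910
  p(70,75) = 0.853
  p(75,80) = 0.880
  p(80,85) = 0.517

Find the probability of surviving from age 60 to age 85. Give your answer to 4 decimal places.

0.3320

Chaining the interval survival probabilities: 0.940 × 0.910 × 0.853 × 0.880 × 0.517.
= 0.331964.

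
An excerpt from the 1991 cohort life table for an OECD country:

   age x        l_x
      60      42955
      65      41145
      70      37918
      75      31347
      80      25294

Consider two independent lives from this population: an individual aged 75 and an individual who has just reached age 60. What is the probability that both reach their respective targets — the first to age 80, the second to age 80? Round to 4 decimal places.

p₁ = l_80/l_75 = 25294/31347 = 0.806903; p₂ = l_80/l_60 = 25294/42955 = 0.588849.
P(both) = p₁ × p₂ = 0.806903 × 0.588849 = 0.475144.

0.4751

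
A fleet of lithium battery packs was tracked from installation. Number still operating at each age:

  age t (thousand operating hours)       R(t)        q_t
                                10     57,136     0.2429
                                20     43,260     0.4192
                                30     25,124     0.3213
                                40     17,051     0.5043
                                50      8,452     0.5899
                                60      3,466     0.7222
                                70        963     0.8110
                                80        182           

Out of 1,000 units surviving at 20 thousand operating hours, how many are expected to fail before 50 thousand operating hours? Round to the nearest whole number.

The relevant probability is 1 − 8,452/43,260 = 0.804623.
Expected number = 1,000 × 0.804623 = 805.

805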